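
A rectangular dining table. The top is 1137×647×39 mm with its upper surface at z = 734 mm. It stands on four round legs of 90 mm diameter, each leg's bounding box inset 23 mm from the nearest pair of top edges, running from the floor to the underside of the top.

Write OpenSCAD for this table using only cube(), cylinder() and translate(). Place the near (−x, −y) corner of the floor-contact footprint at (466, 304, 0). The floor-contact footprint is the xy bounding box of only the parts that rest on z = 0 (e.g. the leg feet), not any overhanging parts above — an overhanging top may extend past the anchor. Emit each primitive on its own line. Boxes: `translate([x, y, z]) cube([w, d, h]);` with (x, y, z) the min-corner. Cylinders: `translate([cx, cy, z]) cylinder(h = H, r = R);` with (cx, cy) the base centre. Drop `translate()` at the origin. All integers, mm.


translate([443, 281, 695]) cube([1137, 647, 39]);
translate([511, 349, 0]) cylinder(h = 695, r = 45);
translate([1512, 349, 0]) cylinder(h = 695, r = 45);
translate([511, 860, 0]) cylinder(h = 695, r = 45);
translate([1512, 860, 0]) cylinder(h = 695, r = 45);


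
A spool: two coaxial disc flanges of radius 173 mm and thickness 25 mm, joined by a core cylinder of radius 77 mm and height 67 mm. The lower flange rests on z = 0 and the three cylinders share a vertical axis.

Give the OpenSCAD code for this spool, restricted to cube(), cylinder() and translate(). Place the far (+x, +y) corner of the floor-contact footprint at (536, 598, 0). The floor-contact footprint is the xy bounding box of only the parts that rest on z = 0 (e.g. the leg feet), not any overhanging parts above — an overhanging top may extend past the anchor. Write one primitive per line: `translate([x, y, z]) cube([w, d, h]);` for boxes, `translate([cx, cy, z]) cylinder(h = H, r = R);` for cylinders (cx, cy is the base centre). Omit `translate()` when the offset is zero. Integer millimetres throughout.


translate([363, 425, 0]) cylinder(h = 25, r = 173);
translate([363, 425, 25]) cylinder(h = 67, r = 77);
translate([363, 425, 92]) cylinder(h = 25, r = 173);


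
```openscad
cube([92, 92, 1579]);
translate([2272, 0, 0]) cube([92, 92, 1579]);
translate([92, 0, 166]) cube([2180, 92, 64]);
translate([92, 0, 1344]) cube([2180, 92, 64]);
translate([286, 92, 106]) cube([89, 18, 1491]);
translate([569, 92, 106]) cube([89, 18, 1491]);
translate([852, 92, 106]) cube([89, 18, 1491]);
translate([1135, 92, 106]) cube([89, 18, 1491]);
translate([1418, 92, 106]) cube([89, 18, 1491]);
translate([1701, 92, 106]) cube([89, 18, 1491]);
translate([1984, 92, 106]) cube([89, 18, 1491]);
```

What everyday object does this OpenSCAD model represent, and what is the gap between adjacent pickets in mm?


A fence section. The picket gap is 194 mm.

Two posts, two rails, 7 pickets — a fence section. Span 2180 mm holds 7 pickets of 89 mm with 8 equal gaps: ⌊(2180 − 7·89) / 8⌋ = 194 mm.


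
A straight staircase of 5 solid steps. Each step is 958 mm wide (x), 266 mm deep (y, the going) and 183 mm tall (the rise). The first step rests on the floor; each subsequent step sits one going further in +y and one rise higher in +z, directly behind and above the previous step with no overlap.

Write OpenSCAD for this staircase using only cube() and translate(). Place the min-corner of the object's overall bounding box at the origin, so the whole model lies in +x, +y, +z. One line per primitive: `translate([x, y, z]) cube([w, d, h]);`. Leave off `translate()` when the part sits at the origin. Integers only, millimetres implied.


cube([958, 266, 183]);
translate([0, 266, 183]) cube([958, 266, 183]);
translate([0, 532, 366]) cube([958, 266, 183]);
translate([0, 798, 549]) cube([958, 266, 183]);
translate([0, 1064, 732]) cube([958, 266, 183]);


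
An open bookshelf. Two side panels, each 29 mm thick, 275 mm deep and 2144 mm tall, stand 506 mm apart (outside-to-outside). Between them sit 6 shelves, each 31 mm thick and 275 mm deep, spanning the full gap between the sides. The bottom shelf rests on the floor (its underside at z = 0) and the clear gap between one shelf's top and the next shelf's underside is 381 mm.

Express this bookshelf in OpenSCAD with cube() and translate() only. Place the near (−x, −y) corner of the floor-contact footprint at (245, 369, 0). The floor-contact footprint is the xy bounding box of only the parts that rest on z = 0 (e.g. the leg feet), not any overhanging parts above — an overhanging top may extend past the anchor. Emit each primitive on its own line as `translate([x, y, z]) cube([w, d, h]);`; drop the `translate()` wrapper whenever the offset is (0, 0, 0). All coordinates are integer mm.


translate([245, 369, 0]) cube([29, 275, 2144]);
translate([722, 369, 0]) cube([29, 275, 2144]);
translate([274, 369, 0]) cube([448, 275, 31]);
translate([274, 369, 412]) cube([448, 275, 31]);
translate([274, 369, 824]) cube([448, 275, 31]);
translate([274, 369, 1236]) cube([448, 275, 31]);
translate([274, 369, 1648]) cube([448, 275, 31]);
translate([274, 369, 2060]) cube([448, 275, 31]);


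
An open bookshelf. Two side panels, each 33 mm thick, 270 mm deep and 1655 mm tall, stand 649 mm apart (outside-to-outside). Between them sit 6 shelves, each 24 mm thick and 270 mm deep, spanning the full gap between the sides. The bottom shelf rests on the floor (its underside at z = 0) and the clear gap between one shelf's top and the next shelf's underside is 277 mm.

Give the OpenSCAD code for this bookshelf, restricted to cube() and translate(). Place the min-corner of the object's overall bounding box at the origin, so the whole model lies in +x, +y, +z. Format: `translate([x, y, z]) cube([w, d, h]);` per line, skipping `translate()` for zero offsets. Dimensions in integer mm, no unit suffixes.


cube([33, 270, 1655]);
translate([616, 0, 0]) cube([33, 270, 1655]);
translate([33, 0, 0]) cube([583, 270, 24]);
translate([33, 0, 301]) cube([583, 270, 24]);
translate([33, 0, 602]) cube([583, 270, 24]);
translate([33, 0, 903]) cube([583, 270, 24]);
translate([33, 0, 1204]) cube([583, 270, 24]);
translate([33, 0, 1505]) cube([583, 270, 24]);


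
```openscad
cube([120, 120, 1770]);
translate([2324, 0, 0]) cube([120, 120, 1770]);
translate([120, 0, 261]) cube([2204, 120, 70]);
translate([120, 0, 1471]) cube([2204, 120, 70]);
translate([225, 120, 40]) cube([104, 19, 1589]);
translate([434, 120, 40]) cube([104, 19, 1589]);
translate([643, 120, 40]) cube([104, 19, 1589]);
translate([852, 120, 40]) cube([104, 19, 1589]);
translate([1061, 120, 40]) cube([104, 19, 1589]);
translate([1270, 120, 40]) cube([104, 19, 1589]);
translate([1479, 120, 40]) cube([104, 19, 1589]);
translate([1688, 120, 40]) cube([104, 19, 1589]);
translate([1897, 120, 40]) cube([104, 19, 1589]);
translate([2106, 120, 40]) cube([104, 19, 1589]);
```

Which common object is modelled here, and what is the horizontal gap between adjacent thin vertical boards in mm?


A fence section. The picket gap is 105 mm.

Two posts, two rails, 10 pickets — a fence section. Span 2204 mm holds 10 pickets of 104 mm with 11 equal gaps: ⌊(2204 − 10·104) / 11⌋ = 105 mm.


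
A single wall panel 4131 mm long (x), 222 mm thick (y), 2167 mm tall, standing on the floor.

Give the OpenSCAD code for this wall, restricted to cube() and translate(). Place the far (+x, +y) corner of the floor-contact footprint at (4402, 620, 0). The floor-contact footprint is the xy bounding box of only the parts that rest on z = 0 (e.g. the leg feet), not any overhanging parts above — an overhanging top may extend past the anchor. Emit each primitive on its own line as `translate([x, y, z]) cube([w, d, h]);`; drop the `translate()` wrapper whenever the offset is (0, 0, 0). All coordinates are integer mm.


translate([271, 398, 0]) cube([4131, 222, 2167]);


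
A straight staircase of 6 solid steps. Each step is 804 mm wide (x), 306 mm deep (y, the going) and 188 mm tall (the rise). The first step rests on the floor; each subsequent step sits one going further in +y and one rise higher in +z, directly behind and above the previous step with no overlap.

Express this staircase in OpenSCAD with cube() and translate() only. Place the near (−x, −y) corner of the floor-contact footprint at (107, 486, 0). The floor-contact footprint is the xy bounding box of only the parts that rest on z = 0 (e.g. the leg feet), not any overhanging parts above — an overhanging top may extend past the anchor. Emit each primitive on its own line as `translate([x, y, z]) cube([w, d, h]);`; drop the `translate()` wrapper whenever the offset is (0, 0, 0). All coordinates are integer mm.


translate([107, 486, 0]) cube([804, 306, 188]);
translate([107, 792, 188]) cube([804, 306, 188]);
translate([107, 1098, 376]) cube([804, 306, 188]);
translate([107, 1404, 564]) cube([804, 306, 188]);
translate([107, 1710, 752]) cube([804, 306, 188]);
translate([107, 2016, 940]) cube([804, 306, 188]);


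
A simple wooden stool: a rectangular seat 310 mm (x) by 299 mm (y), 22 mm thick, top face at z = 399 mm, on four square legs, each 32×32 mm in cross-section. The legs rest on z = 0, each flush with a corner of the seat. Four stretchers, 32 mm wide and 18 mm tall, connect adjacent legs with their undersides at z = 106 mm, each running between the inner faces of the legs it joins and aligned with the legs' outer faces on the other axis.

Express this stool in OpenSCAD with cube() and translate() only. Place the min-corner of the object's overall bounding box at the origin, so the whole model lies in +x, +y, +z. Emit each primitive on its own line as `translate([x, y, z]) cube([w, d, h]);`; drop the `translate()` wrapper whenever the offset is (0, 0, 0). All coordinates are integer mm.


// leg_h = 399 - 22 = 377
// stretcher span = 310 - 2*32 = 246
translate([0, 0, 377]) cube([310, 299, 22]);
cube([32, 32, 377]);
translate([278, 0, 0]) cube([32, 32, 377]);
translate([0, 267, 0]) cube([32, 32, 377]);
translate([278, 267, 0]) cube([32, 32, 377]);
translate([32, 0, 106]) cube([246, 32, 18]);
translate([32, 267, 106]) cube([246, 32, 18]);
translate([0, 32, 106]) cube([32, 235, 18]);
translate([278, 32, 106]) cube([32, 235, 18]);


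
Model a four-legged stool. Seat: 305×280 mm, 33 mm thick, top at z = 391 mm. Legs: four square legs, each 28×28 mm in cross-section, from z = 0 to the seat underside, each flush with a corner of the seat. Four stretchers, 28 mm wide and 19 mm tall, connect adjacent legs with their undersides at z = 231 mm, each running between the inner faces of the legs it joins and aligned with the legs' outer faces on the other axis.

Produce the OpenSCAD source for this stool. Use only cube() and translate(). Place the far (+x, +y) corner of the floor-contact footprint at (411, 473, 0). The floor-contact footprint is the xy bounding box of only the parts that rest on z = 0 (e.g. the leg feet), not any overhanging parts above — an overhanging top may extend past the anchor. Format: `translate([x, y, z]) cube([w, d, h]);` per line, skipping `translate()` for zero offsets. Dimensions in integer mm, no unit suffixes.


translate([106, 193, 358]) cube([305, 280, 33]);
translate([106, 193, 0]) cube([28, 28, 358]);
translate([383, 193, 0]) cube([28, 28, 358]);
translate([106, 445, 0]) cube([28, 28, 358]);
translate([383, 445, 0]) cube([28, 28, 358]);
translate([134, 193, 231]) cube([249, 28, 19]);
translate([134, 445, 231]) cube([249, 28, 19]);
translate([106, 221, 231]) cube([28, 224, 19]);
translate([383, 221, 231]) cube([28, 224, 19]);


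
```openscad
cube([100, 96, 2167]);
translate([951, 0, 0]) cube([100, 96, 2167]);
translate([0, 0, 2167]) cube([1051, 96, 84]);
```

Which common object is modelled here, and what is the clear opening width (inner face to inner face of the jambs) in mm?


A door frame. The clear opening width is 851 mm.

Two 2167 mm tall posts with a header on top — a door frame. The left jamb is 100 mm wide at x = 0; the right jamb starts at x = 951. The clear opening is 951 − 100 = 851 mm.


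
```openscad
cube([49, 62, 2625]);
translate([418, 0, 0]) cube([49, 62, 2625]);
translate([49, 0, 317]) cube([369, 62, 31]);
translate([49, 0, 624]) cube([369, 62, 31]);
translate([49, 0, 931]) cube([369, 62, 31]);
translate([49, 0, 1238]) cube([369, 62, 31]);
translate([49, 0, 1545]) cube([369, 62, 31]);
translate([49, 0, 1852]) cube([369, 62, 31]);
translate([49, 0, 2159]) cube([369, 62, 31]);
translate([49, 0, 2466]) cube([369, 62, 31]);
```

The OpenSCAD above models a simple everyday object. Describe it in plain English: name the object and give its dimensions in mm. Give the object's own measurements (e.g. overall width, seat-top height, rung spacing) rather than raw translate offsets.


A straight ladder. Two 49×62 mm vertical rails, 2625 mm tall, stand 467 mm apart (outside-to-outside) with their front faces coplanar on the −y side. 8 rungs, each 62 mm deep and 31 mm tall, span between the inner faces of the rails, front faces flush with the rails. The lowest rung's underside is at z = 317 mm and rungs are spaced 307 mm apart (underside to underside).


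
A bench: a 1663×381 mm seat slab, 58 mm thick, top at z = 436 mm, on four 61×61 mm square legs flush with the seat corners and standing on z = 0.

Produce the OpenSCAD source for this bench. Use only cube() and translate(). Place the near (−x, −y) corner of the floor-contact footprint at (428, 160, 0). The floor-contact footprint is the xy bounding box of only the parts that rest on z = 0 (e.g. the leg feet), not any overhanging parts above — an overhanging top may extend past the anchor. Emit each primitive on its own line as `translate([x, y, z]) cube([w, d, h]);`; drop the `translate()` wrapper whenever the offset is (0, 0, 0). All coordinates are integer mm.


// leg_h = 436 − 58 = 378
translate([428, 160, 378]) cube([1663, 381, 58]);
translate([428, 160, 0]) cube([61, 61, 378]);
translate([428, 480, 0]) cube([61, 61, 378]);
translate([2030, 160, 0]) cube([61, 61, 378]);
translate([2030, 480, 0]) cube([61, 61, 378]);


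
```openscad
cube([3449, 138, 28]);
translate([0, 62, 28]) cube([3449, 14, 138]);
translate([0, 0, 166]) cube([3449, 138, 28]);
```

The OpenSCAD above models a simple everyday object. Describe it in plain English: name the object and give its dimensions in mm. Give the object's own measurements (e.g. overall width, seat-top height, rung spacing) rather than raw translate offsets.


An I-beam lying along x, 3449 mm long. Overall section height 194 mm. Two flanges 138 mm wide (y) and 28 mm thick, one on the floor and one at the top; a web 14 mm thick runs between them, centred on the flange width.


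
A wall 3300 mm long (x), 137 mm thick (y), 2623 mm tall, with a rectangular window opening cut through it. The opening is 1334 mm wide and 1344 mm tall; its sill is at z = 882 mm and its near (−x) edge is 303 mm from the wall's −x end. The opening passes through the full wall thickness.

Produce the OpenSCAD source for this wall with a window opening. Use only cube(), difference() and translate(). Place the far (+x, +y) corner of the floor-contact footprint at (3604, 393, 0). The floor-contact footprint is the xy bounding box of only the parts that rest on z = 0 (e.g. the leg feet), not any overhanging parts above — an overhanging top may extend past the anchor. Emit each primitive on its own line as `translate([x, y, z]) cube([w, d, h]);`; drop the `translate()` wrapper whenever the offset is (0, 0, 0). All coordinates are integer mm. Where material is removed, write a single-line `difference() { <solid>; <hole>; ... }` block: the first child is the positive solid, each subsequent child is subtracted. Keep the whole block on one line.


difference() { translate([304, 256, 0]) cube([3300, 137, 2623]); translate([607, 256, 882]) cube([1334, 137, 1344]); }


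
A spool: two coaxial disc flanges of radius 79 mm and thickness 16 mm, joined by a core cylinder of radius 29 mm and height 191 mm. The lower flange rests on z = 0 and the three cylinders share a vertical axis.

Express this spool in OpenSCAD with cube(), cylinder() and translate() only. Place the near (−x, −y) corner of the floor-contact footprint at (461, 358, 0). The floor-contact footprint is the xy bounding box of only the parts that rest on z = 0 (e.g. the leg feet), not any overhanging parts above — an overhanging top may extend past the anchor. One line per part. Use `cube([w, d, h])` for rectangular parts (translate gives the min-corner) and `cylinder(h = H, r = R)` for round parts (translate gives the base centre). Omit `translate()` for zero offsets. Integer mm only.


translate([540, 437, 0]) cylinder(h = 16, r = 79);
translate([540, 437, 16]) cylinder(h = 191, r = 29);
translate([540, 437, 207]) cylinder(h = 16, r = 79);


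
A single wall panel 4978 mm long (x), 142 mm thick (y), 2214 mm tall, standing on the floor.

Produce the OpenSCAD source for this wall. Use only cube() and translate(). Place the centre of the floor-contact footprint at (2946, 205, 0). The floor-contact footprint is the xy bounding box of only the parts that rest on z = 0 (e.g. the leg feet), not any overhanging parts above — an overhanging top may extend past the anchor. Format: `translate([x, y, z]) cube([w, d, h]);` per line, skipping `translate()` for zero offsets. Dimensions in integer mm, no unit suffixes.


translate([457, 134, 0]) cube([4978, 142, 2214]);


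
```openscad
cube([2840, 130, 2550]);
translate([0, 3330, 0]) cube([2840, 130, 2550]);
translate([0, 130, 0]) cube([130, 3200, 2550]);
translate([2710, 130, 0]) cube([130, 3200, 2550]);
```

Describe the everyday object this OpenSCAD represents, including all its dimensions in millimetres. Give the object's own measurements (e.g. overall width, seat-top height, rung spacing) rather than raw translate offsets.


The wall frame of a small rectangular building: four walls, each 2550 mm tall and 130 mm thick, enclosing a footprint 2840 mm (x) by 3460 mm (y) outside-to-outside, with no floor or roof. The front and back walls (the −y and +y sides) span the full width; the two side walls fit between them.


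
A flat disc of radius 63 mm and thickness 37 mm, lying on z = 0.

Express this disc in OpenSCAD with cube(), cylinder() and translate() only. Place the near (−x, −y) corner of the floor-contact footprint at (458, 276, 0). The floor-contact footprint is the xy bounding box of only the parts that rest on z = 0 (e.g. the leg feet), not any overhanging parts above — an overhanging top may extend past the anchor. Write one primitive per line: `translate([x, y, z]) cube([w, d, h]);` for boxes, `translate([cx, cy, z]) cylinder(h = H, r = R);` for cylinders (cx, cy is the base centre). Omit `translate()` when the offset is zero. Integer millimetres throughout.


translate([521, 339, 0]) cylinder(h = 37, r = 63);


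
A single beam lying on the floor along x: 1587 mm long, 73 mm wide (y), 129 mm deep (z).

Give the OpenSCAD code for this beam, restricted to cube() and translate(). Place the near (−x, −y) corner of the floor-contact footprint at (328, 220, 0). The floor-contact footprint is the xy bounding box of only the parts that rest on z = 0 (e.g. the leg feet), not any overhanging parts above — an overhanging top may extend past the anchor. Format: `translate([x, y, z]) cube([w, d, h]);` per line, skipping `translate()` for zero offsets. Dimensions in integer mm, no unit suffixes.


translate([328, 220, 0]) cube([1587, 73, 129]);


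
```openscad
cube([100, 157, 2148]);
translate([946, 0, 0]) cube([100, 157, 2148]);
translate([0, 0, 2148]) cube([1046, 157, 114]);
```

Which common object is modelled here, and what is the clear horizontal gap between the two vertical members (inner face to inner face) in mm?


A door frame. The clear opening width is 846 mm.

Two 2148 mm tall posts with a header on top — a door frame. The left jamb is 100 mm wide at x = 0; the right jamb starts at x = 946. The clear opening is 946 − 100 = 846 mm.


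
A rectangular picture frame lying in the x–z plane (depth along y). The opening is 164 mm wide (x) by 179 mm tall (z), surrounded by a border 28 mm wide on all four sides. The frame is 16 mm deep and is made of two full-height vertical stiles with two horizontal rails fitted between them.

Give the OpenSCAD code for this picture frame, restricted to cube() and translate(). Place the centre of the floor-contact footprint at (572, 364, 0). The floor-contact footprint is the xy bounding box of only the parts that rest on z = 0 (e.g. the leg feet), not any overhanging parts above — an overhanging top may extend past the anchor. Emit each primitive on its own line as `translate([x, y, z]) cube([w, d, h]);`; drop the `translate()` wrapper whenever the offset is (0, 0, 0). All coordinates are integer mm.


translate([462, 356, 0]) cube([28, 16, 235]);
translate([654, 356, 0]) cube([28, 16, 235]);
translate([490, 356, 0]) cube([164, 16, 28]);
translate([490, 356, 207]) cube([164, 16, 28]);


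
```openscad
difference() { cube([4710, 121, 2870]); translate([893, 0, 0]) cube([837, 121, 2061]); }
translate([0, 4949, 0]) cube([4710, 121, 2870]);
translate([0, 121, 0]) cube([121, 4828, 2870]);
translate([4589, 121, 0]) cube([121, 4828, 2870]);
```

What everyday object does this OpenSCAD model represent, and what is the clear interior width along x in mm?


A single room. The interior width is 4468 mm.

Four walls enclosing a rectangle with a door in the front wall — a room. Outside width 4710 minus two 121 mm walls gives 4468 mm.


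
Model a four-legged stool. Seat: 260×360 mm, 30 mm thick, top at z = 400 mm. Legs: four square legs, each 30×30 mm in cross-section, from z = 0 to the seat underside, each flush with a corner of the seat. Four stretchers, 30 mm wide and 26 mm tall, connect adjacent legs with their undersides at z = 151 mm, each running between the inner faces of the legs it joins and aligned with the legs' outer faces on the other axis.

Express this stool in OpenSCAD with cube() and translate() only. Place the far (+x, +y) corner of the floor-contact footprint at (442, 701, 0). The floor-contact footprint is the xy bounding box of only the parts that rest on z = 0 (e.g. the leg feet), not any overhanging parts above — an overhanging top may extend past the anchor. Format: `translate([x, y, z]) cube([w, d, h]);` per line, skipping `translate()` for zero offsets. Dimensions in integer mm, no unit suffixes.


translate([182, 341, 370]) cube([260, 360, 30]);
translate([182, 341, 0]) cube([30, 30, 370]);
translate([412, 341, 0]) cube([30, 30, 370]);
translate([182, 671, 0]) cube([30, 30, 370]);
translate([412, 671, 0]) cube([30, 30, 370]);
translate([212, 341, 151]) cube([200, 30, 26]);
translate([212, 671, 151]) cube([200, 30, 26]);
translate([182, 371, 151]) cube([30, 300, 26]);
translate([412, 371, 151]) cube([30, 300, 26]);


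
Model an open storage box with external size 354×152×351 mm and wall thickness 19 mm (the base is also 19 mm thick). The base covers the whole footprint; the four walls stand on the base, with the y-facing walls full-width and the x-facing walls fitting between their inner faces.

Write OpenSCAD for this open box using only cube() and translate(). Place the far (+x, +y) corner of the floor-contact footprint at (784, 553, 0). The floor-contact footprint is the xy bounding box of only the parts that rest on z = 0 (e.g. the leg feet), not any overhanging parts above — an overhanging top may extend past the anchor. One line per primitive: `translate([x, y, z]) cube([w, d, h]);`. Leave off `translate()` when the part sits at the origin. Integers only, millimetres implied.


translate([430, 401, 0]) cube([354, 152, 19]);
translate([430, 401, 19]) cube([354, 19, 332]);
translate([430, 534, 19]) cube([354, 19, 332]);
translate([430, 420, 19]) cube([19, 114, 332]);
translate([765, 420, 19]) cube([19, 114, 332]);


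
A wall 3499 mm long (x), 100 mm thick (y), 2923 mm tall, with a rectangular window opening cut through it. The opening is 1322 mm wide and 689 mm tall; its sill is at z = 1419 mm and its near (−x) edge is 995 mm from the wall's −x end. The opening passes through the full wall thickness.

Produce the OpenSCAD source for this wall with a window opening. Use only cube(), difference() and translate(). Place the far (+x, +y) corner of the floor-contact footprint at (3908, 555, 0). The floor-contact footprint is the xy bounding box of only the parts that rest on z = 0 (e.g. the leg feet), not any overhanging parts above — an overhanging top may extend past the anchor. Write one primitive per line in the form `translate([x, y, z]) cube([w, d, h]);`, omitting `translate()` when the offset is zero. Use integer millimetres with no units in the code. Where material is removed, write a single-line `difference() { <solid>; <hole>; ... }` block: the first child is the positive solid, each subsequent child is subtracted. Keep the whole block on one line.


difference() { translate([409, 455, 0]) cube([3499, 100, 2923]); translate([1404, 455, 1419]) cube([1322, 100, 689]); }


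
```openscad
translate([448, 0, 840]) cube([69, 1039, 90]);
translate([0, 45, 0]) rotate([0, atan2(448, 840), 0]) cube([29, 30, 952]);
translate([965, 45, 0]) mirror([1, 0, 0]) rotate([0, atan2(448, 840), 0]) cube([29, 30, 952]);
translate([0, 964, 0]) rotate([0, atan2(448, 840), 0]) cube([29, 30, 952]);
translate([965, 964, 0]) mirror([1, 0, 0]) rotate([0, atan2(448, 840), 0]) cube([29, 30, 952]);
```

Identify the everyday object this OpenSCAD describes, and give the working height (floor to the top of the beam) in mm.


A sawhorse. The overall height is 930 mm.

A beam across two mirrored pairs of raked legs — a sawhorse. The beam's underside is at z = 840 (matching the legs' vertical rise in atan2(448, 840)) and the beam is 90 mm tall, so its top is at 840 + 90 = 930 mm. The raked legs top out at the beam's underside, so that is the highest point.


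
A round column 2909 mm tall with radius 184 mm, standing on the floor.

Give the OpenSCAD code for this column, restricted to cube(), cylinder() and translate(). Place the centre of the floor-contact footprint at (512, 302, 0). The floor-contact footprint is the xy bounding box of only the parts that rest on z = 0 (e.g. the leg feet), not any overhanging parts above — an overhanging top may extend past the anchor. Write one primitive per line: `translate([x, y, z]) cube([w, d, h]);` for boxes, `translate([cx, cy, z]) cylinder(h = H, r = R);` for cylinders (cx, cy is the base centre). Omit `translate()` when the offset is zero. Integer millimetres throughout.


translate([512, 302, 0]) cylinder(h = 2909, r = 184);


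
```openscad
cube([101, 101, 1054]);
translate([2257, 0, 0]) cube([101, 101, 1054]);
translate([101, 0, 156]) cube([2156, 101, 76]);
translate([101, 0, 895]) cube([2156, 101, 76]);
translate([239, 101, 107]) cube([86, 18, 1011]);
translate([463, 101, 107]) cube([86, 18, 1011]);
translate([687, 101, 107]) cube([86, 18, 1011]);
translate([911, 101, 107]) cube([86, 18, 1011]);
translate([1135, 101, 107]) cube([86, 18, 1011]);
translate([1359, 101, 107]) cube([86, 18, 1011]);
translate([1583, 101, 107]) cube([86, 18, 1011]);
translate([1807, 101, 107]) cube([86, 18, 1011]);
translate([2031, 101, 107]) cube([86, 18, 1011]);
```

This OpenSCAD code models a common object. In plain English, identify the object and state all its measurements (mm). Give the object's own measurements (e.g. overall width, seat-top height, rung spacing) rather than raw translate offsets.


A fence section. Two 101×101 mm posts, 1054 mm tall, stand on the floor with a clear span of 2156 mm between their inner faces. Two horizontal rails of 101×76 mm section span the gap between the posts with their undersides at z = 156 mm and z = 895 mm, flush with the posts' −y face. 9 pickets, each 86 mm wide, 18 mm thick and 1011 mm tall, are fixed to the +y face of the rails with their bottoms at z = 107 mm, spaced across the span with a 138 mm gap after the −x post and between neighbouring pickets, with 140 mm left before the +x post.


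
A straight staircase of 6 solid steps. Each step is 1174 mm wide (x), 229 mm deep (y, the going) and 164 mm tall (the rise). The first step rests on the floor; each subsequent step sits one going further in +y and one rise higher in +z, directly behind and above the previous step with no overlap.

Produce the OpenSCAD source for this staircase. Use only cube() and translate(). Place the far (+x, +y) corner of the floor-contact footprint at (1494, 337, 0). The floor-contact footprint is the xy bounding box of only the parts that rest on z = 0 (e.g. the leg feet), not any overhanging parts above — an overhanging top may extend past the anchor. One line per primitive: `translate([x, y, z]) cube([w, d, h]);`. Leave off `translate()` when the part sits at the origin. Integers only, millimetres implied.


translate([320, 108, 0]) cube([1174, 229, 164]);
translate([320, 337, 164]) cube([1174, 229, 164]);
translate([320, 566, 328]) cube([1174, 229, 164]);
translate([320, 795, 492]) cube([1174, 229, 164]);
translate([320, 1024, 656]) cube([1174, 229, 164]);
translate([320, 1253, 820]) cube([1174, 229, 164]);


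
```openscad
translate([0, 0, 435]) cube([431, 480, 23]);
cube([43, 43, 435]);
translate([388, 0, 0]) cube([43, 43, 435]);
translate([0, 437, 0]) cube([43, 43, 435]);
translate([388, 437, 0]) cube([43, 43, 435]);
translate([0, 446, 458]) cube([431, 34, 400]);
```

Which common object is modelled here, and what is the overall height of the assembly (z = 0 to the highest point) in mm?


A chair. The overall height is 858 mm.

A slab on four corner posts with a tall panel at the back — a chair. The seat slab sits at z = 435 with thickness 23, and the 400 mm backrest starts at the seat top, so the overall height is 435 + 23 + 400 = 858 mm.


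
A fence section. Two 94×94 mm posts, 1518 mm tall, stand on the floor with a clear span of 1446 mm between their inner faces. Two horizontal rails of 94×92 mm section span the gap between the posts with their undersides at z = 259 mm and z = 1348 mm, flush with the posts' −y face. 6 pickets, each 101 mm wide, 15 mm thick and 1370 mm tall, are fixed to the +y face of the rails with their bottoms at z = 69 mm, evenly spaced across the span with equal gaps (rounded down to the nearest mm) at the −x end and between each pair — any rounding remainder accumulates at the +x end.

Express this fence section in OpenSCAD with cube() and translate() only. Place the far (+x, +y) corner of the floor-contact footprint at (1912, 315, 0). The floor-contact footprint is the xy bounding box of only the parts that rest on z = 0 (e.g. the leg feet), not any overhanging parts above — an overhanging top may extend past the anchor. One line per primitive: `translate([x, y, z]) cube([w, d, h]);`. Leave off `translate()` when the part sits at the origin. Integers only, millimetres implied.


translate([278, 221, 0]) cube([94, 94, 1518]);
translate([1818, 221, 0]) cube([94, 94, 1518]);
translate([372, 221, 259]) cube([1446, 94, 92]);
translate([372, 221, 1348]) cube([1446, 94, 92]);
translate([492, 315, 69]) cube([101, 15, 1370]);
translate([713, 315, 69]) cube([101, 15, 1370]);
translate([934, 315, 69]) cube([101, 15, 1370]);
translate([1155, 315, 69]) cube([101, 15, 1370]);
translate([1376, 315, 69]) cube([101, 15, 1370]);
translate([1597, 315, 69]) cube([101, 15, 1370]);


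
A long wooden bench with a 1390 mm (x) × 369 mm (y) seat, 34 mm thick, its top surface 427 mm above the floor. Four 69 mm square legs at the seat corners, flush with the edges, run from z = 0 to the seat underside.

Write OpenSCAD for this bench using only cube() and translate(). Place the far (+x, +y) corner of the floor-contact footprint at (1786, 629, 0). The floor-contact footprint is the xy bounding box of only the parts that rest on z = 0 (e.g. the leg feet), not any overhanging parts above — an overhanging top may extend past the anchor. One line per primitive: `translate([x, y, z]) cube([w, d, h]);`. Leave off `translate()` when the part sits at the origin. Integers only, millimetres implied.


translate([396, 260, 393]) cube([1390, 369, 34]);
translate([396, 260, 0]) cube([69, 69, 393]);
translate([396, 560, 0]) cube([69, 69, 393]);
translate([1717, 260, 0]) cube([69, 69, 393]);
translate([1717, 560, 0]) cube([69, 69, 393]);


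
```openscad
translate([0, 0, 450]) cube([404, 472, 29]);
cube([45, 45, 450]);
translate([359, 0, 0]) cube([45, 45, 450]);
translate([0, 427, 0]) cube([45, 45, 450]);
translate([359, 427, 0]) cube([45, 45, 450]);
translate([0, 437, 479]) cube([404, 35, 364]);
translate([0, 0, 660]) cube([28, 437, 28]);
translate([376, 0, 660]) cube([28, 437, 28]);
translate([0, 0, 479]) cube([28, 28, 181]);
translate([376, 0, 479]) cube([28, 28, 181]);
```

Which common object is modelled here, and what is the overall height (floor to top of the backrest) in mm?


A chair. The overall height is 843 mm.

A slab on four corner posts with a tall panel at the back — a chair. The seat slab sits at z = 450 with thickness 29, and the 364 mm backrest starts at the seat top, so the overall height is 450 + 29 + 364 = 843 mm.


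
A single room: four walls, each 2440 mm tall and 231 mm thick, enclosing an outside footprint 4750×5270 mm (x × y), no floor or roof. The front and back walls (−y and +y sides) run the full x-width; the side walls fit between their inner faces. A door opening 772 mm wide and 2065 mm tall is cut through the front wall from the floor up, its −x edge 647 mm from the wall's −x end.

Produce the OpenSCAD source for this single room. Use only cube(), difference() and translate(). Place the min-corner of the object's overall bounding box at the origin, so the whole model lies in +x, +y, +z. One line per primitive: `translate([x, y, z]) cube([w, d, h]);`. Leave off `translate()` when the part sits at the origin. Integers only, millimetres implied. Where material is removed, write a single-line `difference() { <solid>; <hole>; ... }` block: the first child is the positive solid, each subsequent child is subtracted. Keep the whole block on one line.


difference() { cube([4750, 231, 2440]); translate([647, 0, 0]) cube([772, 231, 2065]); }
translate([0, 5039, 0]) cube([4750, 231, 2440]);
translate([0, 231, 0]) cube([231, 4808, 2440]);
translate([4519, 231, 0]) cube([231, 4808, 2440]);


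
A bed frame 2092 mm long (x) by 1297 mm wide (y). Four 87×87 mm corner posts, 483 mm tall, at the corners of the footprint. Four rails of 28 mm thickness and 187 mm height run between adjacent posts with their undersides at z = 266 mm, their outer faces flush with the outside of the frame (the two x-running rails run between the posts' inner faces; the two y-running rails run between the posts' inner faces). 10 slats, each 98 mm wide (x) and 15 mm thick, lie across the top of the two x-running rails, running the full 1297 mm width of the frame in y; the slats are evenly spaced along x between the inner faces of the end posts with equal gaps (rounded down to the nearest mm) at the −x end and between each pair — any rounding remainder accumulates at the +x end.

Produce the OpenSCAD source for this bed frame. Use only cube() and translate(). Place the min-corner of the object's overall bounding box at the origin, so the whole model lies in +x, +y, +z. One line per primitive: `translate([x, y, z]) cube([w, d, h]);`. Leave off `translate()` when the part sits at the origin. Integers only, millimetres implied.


cube([87, 87, 483]);
translate([0, 1210, 0]) cube([87, 87, 483]);
translate([2005, 0, 0]) cube([87, 87, 483]);
translate([2005, 1210, 0]) cube([87, 87, 483]);
translate([87, 0, 266]) cube([1918, 28, 187]);
translate([87, 1269, 266]) cube([1918, 28, 187]);
translate([0, 87, 266]) cube([28, 1123, 187]);
translate([2064, 87, 266]) cube([28, 1123, 187]);
translate([172, 0, 453]) cube([98, 1297, 15]);
translate([355, 0, 453]) cube([98, 1297, 15]);
translate([538, 0, 453]) cube([98, 1297, 15]);
translate([721, 0, 453]) cube([98, 1297, 15]);
translate([904, 0, 453]) cube([98, 1297, 15]);
translate([1087, 0, 453]) cube([98, 1297, 15]);
translate([1270, 0, 453]) cube([98, 1297, 15]);
translate([1453, 0, 453]) cube([98, 1297, 15]);
translate([1636, 0, 453]) cube([98, 1297, 15]);
translate([1819, 0, 453]) cube([98, 1297, 15]);


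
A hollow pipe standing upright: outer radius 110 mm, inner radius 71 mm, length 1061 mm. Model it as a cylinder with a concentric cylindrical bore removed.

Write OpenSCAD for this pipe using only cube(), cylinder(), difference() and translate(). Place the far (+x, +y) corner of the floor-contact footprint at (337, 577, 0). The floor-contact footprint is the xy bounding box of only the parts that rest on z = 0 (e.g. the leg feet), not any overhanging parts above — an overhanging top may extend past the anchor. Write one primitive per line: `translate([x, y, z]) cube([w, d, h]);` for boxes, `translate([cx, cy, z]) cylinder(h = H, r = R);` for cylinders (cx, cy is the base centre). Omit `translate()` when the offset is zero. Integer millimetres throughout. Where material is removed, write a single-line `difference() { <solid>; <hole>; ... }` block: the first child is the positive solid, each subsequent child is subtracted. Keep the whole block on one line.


difference() { translate([227, 467, 0]) cylinder(h = 1061, r = 110); translate([227, 467, 0]) cylinder(h = 1061, r = 71); }


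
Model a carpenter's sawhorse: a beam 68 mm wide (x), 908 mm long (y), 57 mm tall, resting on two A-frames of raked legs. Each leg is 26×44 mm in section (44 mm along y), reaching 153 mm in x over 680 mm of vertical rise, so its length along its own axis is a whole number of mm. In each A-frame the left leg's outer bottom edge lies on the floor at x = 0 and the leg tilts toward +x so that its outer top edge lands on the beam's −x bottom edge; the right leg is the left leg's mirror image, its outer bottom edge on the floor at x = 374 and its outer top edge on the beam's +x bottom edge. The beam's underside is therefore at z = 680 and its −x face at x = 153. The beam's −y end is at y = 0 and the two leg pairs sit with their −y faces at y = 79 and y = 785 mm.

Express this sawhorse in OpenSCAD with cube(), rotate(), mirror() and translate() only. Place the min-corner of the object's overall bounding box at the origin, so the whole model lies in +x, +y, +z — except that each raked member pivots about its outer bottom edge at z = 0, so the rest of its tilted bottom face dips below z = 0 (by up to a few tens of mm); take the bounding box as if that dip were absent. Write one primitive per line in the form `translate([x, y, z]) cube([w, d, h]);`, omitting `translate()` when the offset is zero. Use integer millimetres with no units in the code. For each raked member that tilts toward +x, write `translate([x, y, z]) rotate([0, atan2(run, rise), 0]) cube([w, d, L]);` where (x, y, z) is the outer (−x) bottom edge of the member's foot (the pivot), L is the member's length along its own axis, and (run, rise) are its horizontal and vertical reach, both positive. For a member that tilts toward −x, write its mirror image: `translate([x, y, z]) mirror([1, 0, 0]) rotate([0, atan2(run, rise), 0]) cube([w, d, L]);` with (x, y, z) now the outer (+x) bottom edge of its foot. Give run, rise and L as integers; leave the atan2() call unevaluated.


// leg length = √(153² + 680²) = 697
// right-leg outer foot x = 2·153 + 68 = 374
// beam min-corner = (153, 0, 680)
translate([153, 0, 680]) cube([68, 908, 57]);
translate([0, 79, 0]) rotate([0, atan2(153, 680), 0]) cube([26, 44, 697]);
translate([374, 79, 0]) mirror([1, 0, 0]) rotate([0, atan2(153, 680), 0]) cube([26, 44, 697]);
translate([0, 785, 0]) rotate([0, atan2(153, 680), 0]) cube([26, 44, 697]);
translate([374, 785, 0]) mirror([1, 0, 0]) rotate([0, atan2(153, 680), 0]) cube([26, 44, 697]);


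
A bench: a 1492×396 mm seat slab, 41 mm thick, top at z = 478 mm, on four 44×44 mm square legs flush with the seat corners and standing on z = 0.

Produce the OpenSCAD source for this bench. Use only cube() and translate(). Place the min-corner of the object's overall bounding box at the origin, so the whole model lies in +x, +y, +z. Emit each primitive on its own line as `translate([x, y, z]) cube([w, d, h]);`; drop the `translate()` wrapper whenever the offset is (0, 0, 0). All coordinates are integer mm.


translate([0, 0, 437]) cube([1492, 396, 41]);
cube([44, 44, 437]);
translate([0, 352, 0]) cube([44, 44, 437]);
translate([1448, 0, 0]) cube([44, 44, 437]);
translate([1448, 352, 0]) cube([44, 44, 437]);
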